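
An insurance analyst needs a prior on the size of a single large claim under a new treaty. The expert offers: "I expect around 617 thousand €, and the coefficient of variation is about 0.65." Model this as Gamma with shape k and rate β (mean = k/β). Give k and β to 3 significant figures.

k ≈ 2.37, β ≈ 0.00384

For Gamma(k, rate β): mean = k/β, variance = k/β², so CV = 1/√k.
CV = 0.65, hence k = 1/CV² = 2.37.
Then β = k/mean = 2.37/617 = 0.00384.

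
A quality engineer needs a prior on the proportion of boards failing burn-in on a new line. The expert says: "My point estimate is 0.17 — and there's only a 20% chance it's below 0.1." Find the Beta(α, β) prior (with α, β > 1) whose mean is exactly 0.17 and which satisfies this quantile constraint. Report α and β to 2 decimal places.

α ≈ 3.59, β ≈ 17.51

With mean 0.17 fixed, write α = 0.17s, β = 0.83s where s = α+β.
Need P(θ < 0.1) = 0.2 under Beta(0.17s, 0.83s). Normal approximation: (q−m)/√(m(1−m)/s) ≈ z_{0.2} = -0.842, so s ≈ 0.17·0.83·(-0.842)²/(0.1−0.17)² = 20.4.
At s = 20.4: P(θ<0.1) ≈ 0.205. Adjusting to match 0.2 gives s ≈ 21.10.
So α = 0.17·21.10 ≈ 3.59, β = 0.83·21.10 ≈ 17.51.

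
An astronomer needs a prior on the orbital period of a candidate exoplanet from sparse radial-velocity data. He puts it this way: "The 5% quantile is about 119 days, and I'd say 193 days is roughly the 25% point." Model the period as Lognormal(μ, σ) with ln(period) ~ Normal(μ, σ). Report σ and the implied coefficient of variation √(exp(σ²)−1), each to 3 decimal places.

σ ≈ 0.498, CV ≈ 0.531

If T ~ Lognormal(μ,σ) then ln T ~ Normal(μ,σ), so the p-quantile of ln T is μ + z_p·σ.
ln(119) = 4.779 and ln(193) = 5.263; z_{0.05} = -1.645, z_{0.25} = -0.6745.
σ = (5.263 − 4.779)/(-0.6745 − (-1.645)) = 0.498.
μ = 4.779 − (-1.645)·0.498 = 5.599.
CV = √(exp(σ²)−1) = √(exp(0.2483)−1) = 0.531.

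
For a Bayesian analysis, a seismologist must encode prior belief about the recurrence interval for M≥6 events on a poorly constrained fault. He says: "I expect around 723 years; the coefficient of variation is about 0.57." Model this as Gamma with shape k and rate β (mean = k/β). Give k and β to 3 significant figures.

For Gamma(k, rate β): mean = k/β, variance = k/β², so CV = 1/√k.
CV = 0.57, hence k = 1/CV² = 3.08.
Then β = k/mean = 3.08/723 = 0.00426.

k ≈ 3.08, β ≈ 0.00426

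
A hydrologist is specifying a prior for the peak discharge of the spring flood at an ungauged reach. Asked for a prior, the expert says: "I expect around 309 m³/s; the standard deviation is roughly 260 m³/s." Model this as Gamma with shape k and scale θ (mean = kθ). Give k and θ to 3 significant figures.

For Gamma(k, scale θ): mean = kθ, variance = kθ², so CV = 1/√k.
CV = SD/mean = 260/309 = 0.8414, hence k = 1/CV² = 1.41.
Then θ = mean/k = 309/1.41 = 219.

k ≈ 1.41, θ ≈ 219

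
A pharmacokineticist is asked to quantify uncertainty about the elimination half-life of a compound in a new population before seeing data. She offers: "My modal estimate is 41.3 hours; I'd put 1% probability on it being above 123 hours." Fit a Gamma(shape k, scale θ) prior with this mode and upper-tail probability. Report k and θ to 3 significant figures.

Gamma(k,θ) with k>1 has mode (k−1)θ, so θ = 41.3/(k−1).
Need P(X < 123) = 0.99 with θ tied to k this way. Start at k = 2, θ = 41.3: P(X<123) ≈ 0.798.
Too low — raise k to concentrate. Iterating converges to k ≈ 4.79.
Then θ = 41.3/(4.79−1) ≈ 10.9.

k ≈ 4.79, θ ≈ 10.9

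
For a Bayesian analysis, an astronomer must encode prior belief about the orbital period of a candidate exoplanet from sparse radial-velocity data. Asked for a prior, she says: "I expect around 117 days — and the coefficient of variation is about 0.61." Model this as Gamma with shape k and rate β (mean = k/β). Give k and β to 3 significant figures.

k ≈ 2.69, β ≈ 0.023

For Gamma(k, rate β): mean = k/β, variance = k/β², so CV = 1/√k.
CV = 0.61, hence k = 1/CV² = 2.69.
Then β = k/mean = 2.69/117 = 0.023.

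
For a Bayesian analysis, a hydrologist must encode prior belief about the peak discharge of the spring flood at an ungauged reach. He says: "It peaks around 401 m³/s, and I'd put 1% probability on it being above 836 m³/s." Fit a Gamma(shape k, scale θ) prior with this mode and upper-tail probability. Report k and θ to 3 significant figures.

Gamma(k,θ) with k>1 has mode (k−1)θ, so θ = 401/(k−1).
Need P(X < 836) = 0.99 with θ tied to k this way. Start at k = 2, θ = 401: P(X<836) ≈ 0.616.
Too low — raise k to concentrate. Iterating converges to k ≈ 10.
Then θ = 401/(10−1) ≈ 44.4.

k ≈ 10, θ ≈ 44.4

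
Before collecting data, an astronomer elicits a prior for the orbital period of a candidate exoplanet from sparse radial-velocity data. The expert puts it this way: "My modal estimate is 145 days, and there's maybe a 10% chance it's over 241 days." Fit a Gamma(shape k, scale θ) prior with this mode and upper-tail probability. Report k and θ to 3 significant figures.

Gamma(k,θ) with k>1 has mode (k−1)θ, so θ = 145/(k−1).
Need P(X < 241) = 0.9 with θ tied to k this way. Start at k = 2, θ = 145: P(X<241) ≈ 0.495.
Too low — raise k to concentrate. Iterating converges to k ≈ 8.31.
Then θ = 145/(8.31−1) ≈ 19.8.

k ≈ 8.31, θ ≈ 19.8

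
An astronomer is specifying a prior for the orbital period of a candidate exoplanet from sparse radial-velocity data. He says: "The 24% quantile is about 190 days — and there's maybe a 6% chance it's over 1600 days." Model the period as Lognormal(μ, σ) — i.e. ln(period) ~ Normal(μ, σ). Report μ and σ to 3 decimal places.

If T ~ Lognormal(μ,σ) then ln T ~ Normal(μ,σ), so the p-quantile of ln T is μ + z_p·σ.
ln(190) = 5.247 and ln(1600) = 7.378; z_{0.24} = -0.7063, z_{0.94} = 1.555.
σ = (7.378 − 5.247)/(1.555 − (-0.7063)) = 0.942.
μ = 5.247 − (-0.7063)·0.942 = 5.913.

μ ≈ 5.913, σ ≈ 0.942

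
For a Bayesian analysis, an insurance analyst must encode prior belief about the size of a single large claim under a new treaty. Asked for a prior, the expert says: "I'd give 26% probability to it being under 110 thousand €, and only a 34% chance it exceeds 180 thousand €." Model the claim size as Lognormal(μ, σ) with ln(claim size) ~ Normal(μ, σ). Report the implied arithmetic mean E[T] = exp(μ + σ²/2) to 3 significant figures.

If T ~ Lognormal(μ,σ) then ln T ~ Normal(μ,σ), so the p-quantile of ln T is μ + z_p·σ.
ln(110) = 4.7 and ln(180) = 5.193; z_{0.26} = -0.6433, z_{0.66} = 0.4125.
σ = (5.193 − 4.7)/(0.4125 − (-0.6433)) = 0.466.
μ = 4.7 − (-0.6433)·0.466 = 5.001.
E[T] = exp(μ + σ²/2) = exp(5.001 + 0.1088) = 166 thousand €.

E[T] ≈ 166 thousand €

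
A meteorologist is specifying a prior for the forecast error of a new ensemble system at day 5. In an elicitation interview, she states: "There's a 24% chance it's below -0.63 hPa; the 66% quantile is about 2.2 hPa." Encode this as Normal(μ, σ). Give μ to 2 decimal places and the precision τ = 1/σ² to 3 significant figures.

The p-quantile of Normal(μ,σ) is μ + z_p·σ, with z_{0.24} = -0.7063 and z_{0.66} = 0.4125.
Eliminate σ: μ = (z₂·x₁ − z₁·x₂)/(z₂ − z₁) = (0.4125·-0.63 − (-0.7063)·2.2)/1.119 = 1.16.
Then σ = (x₂ − x₁)/(z₂ − z₁) = (2.2 − -0.63)/1.119 = 2.53.
Precision τ = 1/σ² = 1/2.53² = 0.156.

μ = 1.16, τ = 0.156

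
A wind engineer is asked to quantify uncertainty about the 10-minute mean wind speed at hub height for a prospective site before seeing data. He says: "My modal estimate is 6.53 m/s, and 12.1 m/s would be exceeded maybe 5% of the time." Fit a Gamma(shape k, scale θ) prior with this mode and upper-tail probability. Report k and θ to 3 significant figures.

Gamma(k,θ) with k>1 has mode (k−1)θ, so θ = 6.53/(k−1).
Need P(X < 12.1) = 0.95 with θ tied to k this way. Start at k = 2, θ = 6.53: P(X<12.1) ≈ 0.553.
Too low — raise k to concentrate. Iterating converges to k ≈ 8.32.
Then θ = 6.53/(8.32−1) ≈ 0.893.

k ≈ 8.32, θ ≈ 0.893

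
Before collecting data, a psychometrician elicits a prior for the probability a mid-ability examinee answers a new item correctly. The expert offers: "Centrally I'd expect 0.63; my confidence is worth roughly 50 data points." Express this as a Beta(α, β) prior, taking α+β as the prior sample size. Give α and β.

α = 31.5, β = 18.5

Under the effective-sample-size interpretation, Beta(α, β) has prior mean α/(α+β) and prior sample size α+β.
So α+β = 50 and α/(α+β) = 0.63, giving α = 0.63·50 = 31.5 and β = 50 − 31.5 = 18.5.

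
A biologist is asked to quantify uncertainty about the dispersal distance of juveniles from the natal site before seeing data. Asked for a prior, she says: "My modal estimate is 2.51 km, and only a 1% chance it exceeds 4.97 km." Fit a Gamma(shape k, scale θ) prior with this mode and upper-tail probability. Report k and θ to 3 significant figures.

k ≈ 11.5, θ ≈ 0.238

Gamma(k,θ) with k>1 has mode (k−1)θ, so θ = 2.51/(k−1).
Need P(X < 4.97) = 0.99 with θ tied to k this way. Start at k = 2, θ = 2.51: P(X<4.97) ≈ 0.589.
Too low — raise k to concentrate. Iterating converges to k ≈ 11.5.
Then θ = 2.51/(11.5−1) ≈ 0.238.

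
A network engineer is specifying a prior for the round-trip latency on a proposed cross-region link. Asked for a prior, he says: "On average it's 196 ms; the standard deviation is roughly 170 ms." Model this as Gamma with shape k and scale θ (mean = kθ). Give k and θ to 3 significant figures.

For Gamma(k, scale θ): mean = kθ, variance = kθ², so CV = 1/√k.
CV = SD/mean = 170/196 = 0.8673, hence k = 1/CV² = 1.33.
Then θ = mean/k = 196/1.33 = 147.

k ≈ 1.33, θ ≈ 147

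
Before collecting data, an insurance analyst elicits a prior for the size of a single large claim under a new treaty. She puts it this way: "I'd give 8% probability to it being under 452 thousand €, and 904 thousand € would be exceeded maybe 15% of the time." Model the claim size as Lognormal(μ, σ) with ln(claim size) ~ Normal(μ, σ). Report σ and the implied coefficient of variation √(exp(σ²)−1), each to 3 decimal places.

σ ≈ 0.284, CV ≈ 0.290

If T ~ Lognormal(μ,σ) then ln T ~ Normal(μ,σ), so the p-quantile of ln T is μ + z_p·σ.
ln(452) = 6.114 and ln(904) = 6.807; z_{0.08} = -1.405, z_{0.85} = 1.036.
σ = (6.807 − 6.114)/(1.036 − (-1.405)) = 0.284.
μ = 6.114 − (-1.405)·0.284 = 6.513.
CV = √(exp(σ²)−1) = √(exp(0.0806)−1) = 0.290.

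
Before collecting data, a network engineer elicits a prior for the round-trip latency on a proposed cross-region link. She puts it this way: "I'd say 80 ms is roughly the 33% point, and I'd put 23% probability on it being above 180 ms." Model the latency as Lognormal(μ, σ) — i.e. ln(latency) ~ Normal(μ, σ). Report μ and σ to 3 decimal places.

If T ~ Lognormal(μ,σ) then ln T ~ Normal(μ,σ), so the p-quantile of ln T is μ + z_p·σ.
ln(80) = 4.382 and ln(180) = 5.193; z_{0.33} = -0.4399, z_{0.77} = 0.7388.
σ = (5.193 − 4.382)/(0.7388 − (-0.4399)) = 0.688.
μ = 4.382 − (-0.4399)·0.688 = 4.685.

μ ≈ 4.685, σ ≈ 0.688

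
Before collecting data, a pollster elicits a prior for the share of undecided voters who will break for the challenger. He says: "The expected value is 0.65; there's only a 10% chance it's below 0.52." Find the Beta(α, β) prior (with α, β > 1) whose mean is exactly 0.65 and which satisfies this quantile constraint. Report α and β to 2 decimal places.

α ≈ 14.76, β ≈ 7.95

With mean 0.65 fixed, write α = 0.65s, β = 0.35s where s = α+β.
Need P(θ < 0.52) = 0.1 under Beta(0.65s, 0.35s). Normal approximation: (q−m)/√(m(1−m)/s) ≈ z_{0.1} = -1.28, so s ≈ 0.65·0.35·(-1.28)²/(0.52−0.65)² = 22.1.
At s = 22.1: P(θ<0.52) ≈ 0.103. Adjusting to match 0.1 gives s ≈ 22.71.
So α = 0.65·22.71 ≈ 14.76, β = 0.35·22.71 ≈ 7.95.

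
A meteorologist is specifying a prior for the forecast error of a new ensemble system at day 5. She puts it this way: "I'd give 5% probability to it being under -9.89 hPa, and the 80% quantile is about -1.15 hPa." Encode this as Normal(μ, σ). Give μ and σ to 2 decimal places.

μ = -4.11, σ = 3.52

The p-quantile of Normal(μ,σ) is μ + z_p·σ, with z_{0.05} = -1.645 and z_{0.8} = 0.8416.
Eliminate σ: μ = (z₂·x₁ − z₁·x₂)/(z₂ − z₁) = (0.8416·-9.89 − (-1.645)·-1.15)/2.486 = -4.11.
Then σ = (x₂ − x₁)/(z₂ − z₁) = (-1.15 − -9.89)/2.486 = 3.52.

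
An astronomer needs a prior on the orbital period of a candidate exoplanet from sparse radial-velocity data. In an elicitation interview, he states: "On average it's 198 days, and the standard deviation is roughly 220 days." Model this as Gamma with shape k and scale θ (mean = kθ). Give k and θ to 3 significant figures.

For Gamma(k, scale θ): mean = kθ, variance = kθ², so CV = 1/√k.
CV = SD/mean = 220/198 = 1.111, hence k = 1/CV² = 0.81.
Then θ = mean/k = 198/0.81 = 244.

k ≈ 0.81, θ ≈ 244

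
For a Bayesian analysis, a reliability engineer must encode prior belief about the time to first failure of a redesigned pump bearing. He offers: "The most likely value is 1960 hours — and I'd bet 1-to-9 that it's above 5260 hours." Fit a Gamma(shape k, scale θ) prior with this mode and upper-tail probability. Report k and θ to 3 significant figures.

Gamma(k,θ) with k>1 has mode (k−1)θ, so θ = 1960/(k−1).
Need P(X < 5260) = 0.9 with θ tied to k this way. Start at k = 2, θ = 1960: P(X<5260) ≈ 0.748.
Too low — raise k to concentrate. Iterating converges to k ≈ 2.97.
Then θ = 1960/(2.97−1) ≈ 997.

k ≈ 2.97, θ ≈ 997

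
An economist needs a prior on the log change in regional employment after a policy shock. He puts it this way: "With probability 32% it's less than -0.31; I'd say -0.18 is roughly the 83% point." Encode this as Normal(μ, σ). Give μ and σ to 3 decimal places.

The p-quantile of Normal(μ,σ) is μ + z_p·σ, with z_{0.32} = -0.4677 and z_{0.83} = 0.9542.
Eliminate σ: μ = (z₂·x₁ − z₁·x₂)/(z₂ − z₁) = (0.9542·-0.31 − (-0.4677)·-0.18)/1.422 = -0.267.
Then σ = (x₂ − x₁)/(z₂ − z₁) = (-0.18 − -0.31)/1.422 = 0.091.

μ = -0.267, σ = 0.091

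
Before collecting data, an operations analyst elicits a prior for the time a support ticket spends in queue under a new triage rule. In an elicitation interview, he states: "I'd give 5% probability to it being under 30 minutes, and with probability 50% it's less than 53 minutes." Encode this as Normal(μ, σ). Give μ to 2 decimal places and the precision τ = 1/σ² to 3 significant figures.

The p-quantile of Normal(μ,σ) is μ + z_p·σ, with z_{0.05} = -1.645 and z_{0.5} = 0.
Eliminate σ: μ = (z₂·x₁ − z₁·x₂)/(z₂ − z₁) = (0·30 − (-1.645)·53)/1.645 = 53.00.
Then σ = (x₂ − x₁)/(z₂ − z₁) = (53 − 30)/1.645 = 13.98.
Precision τ = 1/σ² = 1/13.98² = 0.00511.

μ = 53.00, τ = 0.00511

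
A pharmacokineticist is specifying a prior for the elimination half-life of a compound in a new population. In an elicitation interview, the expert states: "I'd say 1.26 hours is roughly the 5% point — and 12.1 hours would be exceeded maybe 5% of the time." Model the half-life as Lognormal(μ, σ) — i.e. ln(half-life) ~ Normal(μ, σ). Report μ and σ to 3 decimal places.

μ ≈ 1.362, σ ≈ 0.688

If T ~ Lognormal(μ,σ) then ln T ~ Normal(μ,σ), so the p-quantile of ln T is μ + z_p·σ.
ln(1.26) = 0.2311 and ln(12.1) = 2.493; z_{0.05} = -1.645, z_{0.95} = 1.645.
σ = (2.493 − 0.2311)/(1.645 − (-1.645)) = 0.688.
μ = 0.2311 − (-1.645)·0.688 = 1.362.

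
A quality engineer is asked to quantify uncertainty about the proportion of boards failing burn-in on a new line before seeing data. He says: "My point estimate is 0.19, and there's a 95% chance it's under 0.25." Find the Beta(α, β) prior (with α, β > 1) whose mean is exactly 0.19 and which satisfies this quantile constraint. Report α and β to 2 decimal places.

α ≈ 23.91, β ≈ 101.94

With mean 0.19 fixed, write α = 0.19s, β = 0.81s where s = α+β.
Need P(θ < 0.25) = 0.95 under Beta(0.19s, 0.81s). Normal approximation: (q−m)/√(m(1−m)/s) ≈ z_{0.95} = 1.64, so s ≈ 0.19·0.81·(1.64)²/(0.25−0.19)² = 115.7.
At s = 115.7: P(θ<0.25) ≈ 0.943. Adjusting to match 0.95 gives s ≈ 125.85.
So α = 0.19·125.85 ≈ 23.91, β = 0.81·125.85 ≈ 101.94.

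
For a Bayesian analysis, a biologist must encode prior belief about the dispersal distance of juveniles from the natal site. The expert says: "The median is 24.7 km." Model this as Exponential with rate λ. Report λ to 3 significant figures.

λ ≈ 0.0281

Exponential median = ln 2 / λ, so λ = ln 2 / 24.7 = 0.0281.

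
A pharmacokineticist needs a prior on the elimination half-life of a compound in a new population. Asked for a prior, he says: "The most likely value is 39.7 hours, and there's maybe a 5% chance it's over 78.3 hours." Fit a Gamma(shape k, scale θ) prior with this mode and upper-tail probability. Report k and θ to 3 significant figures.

Gamma(k,θ) with k>1 has mode (k−1)θ, so θ = 39.7/(k−1).
Need P(X < 78.3) = 0.95 with θ tied to k this way. Start at k = 2, θ = 39.7: P(X<78.3) ≈ 0.586.
Too low — raise k to concentrate. Iterating converges to k ≈ 7.01.
Then θ = 39.7/(7.01−1) ≈ 6.6.

k ≈ 7.01, θ ≈ 6.6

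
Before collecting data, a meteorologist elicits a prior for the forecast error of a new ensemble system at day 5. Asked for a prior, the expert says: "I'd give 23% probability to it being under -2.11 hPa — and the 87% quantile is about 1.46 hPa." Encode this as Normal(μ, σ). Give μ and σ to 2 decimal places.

μ = -0.70, σ = 1.91

The p-quantile of Normal(μ,σ) is μ + z_p·σ, with z_{0.23} = -0.7388 and z_{0.87} = 1.126.
Eliminate σ: μ = (z₂·x₁ − z₁·x₂)/(z₂ − z₁) = (1.126·-2.11 − (-0.7388)·1.46)/1.865 = -0.70.
Then σ = (x₂ − x₁)/(z₂ − z₁) = (1.46 − -2.11)/1.865 = 1.91.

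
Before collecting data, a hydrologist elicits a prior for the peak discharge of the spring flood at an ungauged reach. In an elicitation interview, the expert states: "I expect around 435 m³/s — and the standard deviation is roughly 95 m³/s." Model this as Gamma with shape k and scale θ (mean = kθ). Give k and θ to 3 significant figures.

For Gamma(k, scale θ): mean = kθ, variance = kθ², so CV = 1/√k.
CV = SD/mean = 95/435 = 0.2184, hence k = 1/CV² = 21.
Then θ = mean/k = 435/21 = 20.7.

k ≈ 21, θ ≈ 20.7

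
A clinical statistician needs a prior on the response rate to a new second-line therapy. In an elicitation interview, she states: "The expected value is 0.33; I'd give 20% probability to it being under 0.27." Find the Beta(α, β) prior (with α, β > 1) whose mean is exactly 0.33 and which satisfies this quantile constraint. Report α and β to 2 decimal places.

With mean 0.33 fixed, write α = 0.33s, β = 0.67s where s = α+β.
Need P(θ < 0.27) = 0.2 under Beta(0.33s, 0.67s). Normal approximation: (q−m)/√(m(1−m)/s) ≈ z_{0.2} = -0.842, so s ≈ 0.33·0.67·(-0.842)²/(0.27−0.33)² = 43.5.
At s = 43.5: P(θ<0.27) ≈ 0.203. Adjusting to match 0.2 gives s ≈ 44.52.
So α = 0.33·44.52 ≈ 14.69, β = 0.67·44.52 ≈ 29.83.

α ≈ 14.69, β ≈ 29.83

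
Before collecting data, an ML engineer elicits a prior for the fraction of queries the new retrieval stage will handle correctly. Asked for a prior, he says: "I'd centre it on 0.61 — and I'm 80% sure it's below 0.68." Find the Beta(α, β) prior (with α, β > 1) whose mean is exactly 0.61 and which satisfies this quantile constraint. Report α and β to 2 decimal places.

α ≈ 21.38, β ≈ 13.67

With mean 0.61 fixed, write α = 0.61s, β = 0.39s where s = α+β.
Need P(θ < 0.68) = 0.8 under Beta(0.61s, 0.39s). Normal approximation: (q−m)/√(m(1−m)/s) ≈ z_{0.8} = 0.842, so s ≈ 0.61·0.39·(0.842)²/(0.68−0.61)² = 34.4.
At s = 34.4: P(θ<0.68) ≈ 0.798. Adjusting to match 0.8 gives s ≈ 35.04.
So α = 0.61·35.04 ≈ 21.38, β = 0.39·35.04 ≈ 13.67.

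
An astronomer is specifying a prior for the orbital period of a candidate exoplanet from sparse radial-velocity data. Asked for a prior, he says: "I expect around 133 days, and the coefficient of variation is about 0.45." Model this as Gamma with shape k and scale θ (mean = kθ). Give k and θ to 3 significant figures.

For Gamma(k, scale θ): mean = kθ, variance = kθ², so CV = 1/√k.
CV = 0.45, hence k = 1/CV² = 4.94.
Then θ = mean/k = 133/4.94 = 26.9.

k ≈ 4.94, θ ≈ 26.9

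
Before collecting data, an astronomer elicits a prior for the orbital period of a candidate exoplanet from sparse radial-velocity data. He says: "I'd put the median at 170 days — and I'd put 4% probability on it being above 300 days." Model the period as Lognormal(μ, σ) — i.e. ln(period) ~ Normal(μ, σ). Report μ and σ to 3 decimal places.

If T ~ Lognormal(μ,σ) then ln T ~ Normal(μ,σ), so the p-quantile of ln T is μ + z_p·σ.
ln(170) = 5.136 and ln(300) = 5.704; z_{0.5} = 0, z_{0.96} = 1.751.
σ = (5.704 − 5.136)/(1.751 − (0)) = 0.324.
μ = 5.136 − (0)·0.324 = 5.136.

μ ≈ 5.136, σ ≈ 0.324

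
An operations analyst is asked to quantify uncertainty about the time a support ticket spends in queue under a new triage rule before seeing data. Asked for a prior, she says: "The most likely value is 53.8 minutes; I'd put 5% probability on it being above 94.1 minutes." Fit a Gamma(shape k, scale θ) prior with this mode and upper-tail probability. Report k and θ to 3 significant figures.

k ≈ 9.92, θ ≈ 6.03

Gamma(k,θ) with k>1 has mode (k−1)θ, so θ = 53.8/(k−1).
Need P(X < 94.1) = 0.95 with θ tied to k this way. Start at k = 2, θ = 53.8: P(X<94.1) ≈ 0.522.
Too low — raise k to concentrate. Iterating converges to k ≈ 9.92.
Then θ = 53.8/(9.92−1) ≈ 6.03.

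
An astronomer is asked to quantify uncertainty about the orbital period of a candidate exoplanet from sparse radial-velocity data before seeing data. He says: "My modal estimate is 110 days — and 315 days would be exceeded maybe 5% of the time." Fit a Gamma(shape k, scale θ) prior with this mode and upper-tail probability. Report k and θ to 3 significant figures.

Gamma(k,θ) with k>1 has mode (k−1)θ, so θ = 110/(k−1).
Need P(X < 315) = 0.95 with θ tied to k this way. Start at k = 2, θ = 110: P(X<315) ≈ 0.780.
Too low — raise k to concentrate. Iterating converges to k ≈ 3.41.
Then θ = 110/(3.41−1) ≈ 45.6.

k ≈ 3.41, θ ≈ 45.6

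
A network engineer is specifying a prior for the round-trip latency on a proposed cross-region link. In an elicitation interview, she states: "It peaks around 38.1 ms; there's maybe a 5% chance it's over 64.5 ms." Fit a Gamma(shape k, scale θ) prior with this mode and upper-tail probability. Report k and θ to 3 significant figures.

k ≈ 11.1, θ ≈ 3.78

Gamma(k,θ) with k>1 has mode (k−1)θ, so θ = 38.1/(k−1).
Need P(X < 64.5) = 0.95 with θ tied to k this way. Start at k = 2, θ = 38.1: P(X<64.5) ≈ 0.505.
Too low — raise k to concentrate. Iterating converges to k ≈ 11.1.
Then θ = 38.1/(11.1−1) ≈ 3.78.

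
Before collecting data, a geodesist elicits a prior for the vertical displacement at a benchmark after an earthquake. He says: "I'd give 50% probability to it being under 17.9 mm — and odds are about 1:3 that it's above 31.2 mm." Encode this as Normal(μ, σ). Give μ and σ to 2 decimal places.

For Normal(μ,σ), the p-quantile is μ + z_p·σ. Here z_{0.5} = 0, z_{0.75} = 0.6745.
So 17.9 = μ + 0σ and 31.2 = μ + 0.6745σ.
Subtracting: σ = (31.2 − 17.9)/(0.6745 − (0)) = 19.72.
Then μ = 17.9 − (0)·19.72 = 17.90.

μ = 17.90, σ = 19.72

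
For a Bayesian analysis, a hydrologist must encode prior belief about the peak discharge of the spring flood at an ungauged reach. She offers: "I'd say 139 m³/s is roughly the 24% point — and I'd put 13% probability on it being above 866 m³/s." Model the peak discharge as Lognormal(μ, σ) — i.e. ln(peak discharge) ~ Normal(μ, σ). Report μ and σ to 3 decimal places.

If T ~ Lognormal(μ,σ) then ln T ~ Normal(μ,σ), so the p-quantile of ln T is μ + z_p·σ.
ln(139) = 4.934 and ln(866) = 6.764; z_{0.24} = -0.7063, z_{0.87} = 1.126.
σ = (6.764 − 4.934)/(1.126 − (-0.7063)) = 0.998.
μ = 4.934 − (-0.7063)·0.998 = 5.640.

μ ≈ 5.640, σ ≈ 0.998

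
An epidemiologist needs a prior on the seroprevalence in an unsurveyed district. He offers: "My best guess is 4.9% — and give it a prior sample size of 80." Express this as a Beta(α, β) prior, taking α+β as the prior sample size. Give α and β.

α = 3.92, β = 76.08

Under the effective-sample-size interpretation, Beta(α, β) has prior mean α/(α+β) and prior sample size α+β.
So α+β = 80 and α/(α+β) = 0.049, giving α = 0.049·80 = 3.92 and β = 80 − 3.92 = 76.08.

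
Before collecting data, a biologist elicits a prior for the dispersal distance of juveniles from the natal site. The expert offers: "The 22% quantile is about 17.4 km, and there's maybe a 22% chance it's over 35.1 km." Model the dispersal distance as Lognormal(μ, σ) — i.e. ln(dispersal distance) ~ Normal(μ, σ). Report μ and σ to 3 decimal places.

If T ~ Lognormal(μ,σ) then ln T ~ Normal(μ,σ), so the p-quantile of ln T is μ + z_p·σ.
ln(17.4) = 2.856 and ln(35.1) = 3.558; z_{0.22} = -0.7722, z_{0.78} = 0.7722.
σ = (3.558 − 2.856)/(0.7722 − (-0.7722)) = 0.454.
μ = 2.856 − (-0.7722)·0.454 = 3.207.

μ ≈ 3.207, σ ≈ 0.454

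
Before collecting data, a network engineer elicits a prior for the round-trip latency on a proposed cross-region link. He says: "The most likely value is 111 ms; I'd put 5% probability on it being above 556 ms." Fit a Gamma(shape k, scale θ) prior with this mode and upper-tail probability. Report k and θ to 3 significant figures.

k ≈ 1.92, θ ≈ 120

Gamma(k,θ) with k>1 has mode (k−1)θ, so θ = 111/(k−1).
Need P(X < 556) = 0.95 with θ tied to k this way. Start at k = 2, θ = 111: P(X<556) ≈ 0.960.
Too high — lower k to spread out. Iterating converges to k ≈ 1.92.
Then θ = 111/(1.92−1) ≈ 120.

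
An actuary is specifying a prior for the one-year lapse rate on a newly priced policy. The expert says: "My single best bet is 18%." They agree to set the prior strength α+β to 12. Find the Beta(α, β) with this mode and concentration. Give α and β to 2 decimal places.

For α,β > 1 the Beta mode is (α−1)/(α+β−2). With α+β = 12, the mode is (α−1)/10.
Set (α−1)/10 = 0.18 → α = 1 + 0.18·10 = 2.80.
β = 12 − α = 9.20.

α = 2.80, β = 9.20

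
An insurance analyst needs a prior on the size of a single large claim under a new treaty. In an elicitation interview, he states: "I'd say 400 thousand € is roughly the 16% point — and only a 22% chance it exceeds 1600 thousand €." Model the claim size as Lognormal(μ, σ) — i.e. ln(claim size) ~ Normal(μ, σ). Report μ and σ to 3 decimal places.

μ ≈ 6.772, σ ≈ 0.785

If T ~ Lognormal(μ,σ) then ln T ~ Normal(μ,σ), so the p-quantile of ln T is μ + z_p·σ.
ln(400) = 5.991 and ln(1600) = 7.378; z_{0.16} = -0.9945, z_{0.78} = 0.7722.
σ = (7.378 − 5.991)/(0.7722 − (-0.9945)) = 0.785.
μ = 5.991 − (-0.9945)·0.785 = 6.772.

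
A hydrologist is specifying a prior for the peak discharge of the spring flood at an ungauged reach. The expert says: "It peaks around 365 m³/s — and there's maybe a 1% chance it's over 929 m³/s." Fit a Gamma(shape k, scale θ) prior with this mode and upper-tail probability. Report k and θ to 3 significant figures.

Gamma(k,θ) with k>1 has mode (k−1)θ, so θ = 365/(k−1).
Need P(X < 929) = 0.99 with θ tied to k this way. Start at k = 2, θ = 365: P(X<929) ≈ 0.722.
Too low — raise k to concentrate. Iterating converges to k ≈ 6.36.
Then θ = 365/(6.36−1) ≈ 68.1.

k ≈ 6.36, θ ≈ 68.1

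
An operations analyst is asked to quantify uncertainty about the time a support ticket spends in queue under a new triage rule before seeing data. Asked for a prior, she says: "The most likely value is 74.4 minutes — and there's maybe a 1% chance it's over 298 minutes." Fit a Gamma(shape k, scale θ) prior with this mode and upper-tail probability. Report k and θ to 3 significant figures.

k ≈ 3.17, θ ≈ 34.3

Gamma(k,θ) with k>1 has mode (k−1)θ, so θ = 74.4/(k−1).
Need P(X < 298) = 0.99 with θ tied to k this way. Start at k = 2, θ = 74.4: P(X<298) ≈ 0.909.
Too low — raise k to concentrate. Iterating converges to k ≈ 3.17.
Then θ = 74.4/(3.17−1) ≈ 34.3.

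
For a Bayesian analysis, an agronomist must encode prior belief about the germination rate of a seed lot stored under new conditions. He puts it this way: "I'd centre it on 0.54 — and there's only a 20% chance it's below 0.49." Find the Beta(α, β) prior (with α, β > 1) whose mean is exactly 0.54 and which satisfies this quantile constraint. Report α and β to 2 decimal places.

α ≈ 37.91, β ≈ 32.30

With mean 0.54 fixed, write α = 0.54s, β = 0.46s where s = α+β.
Need P(θ < 0.49) = 0.2 under Beta(0.54s, 0.46s). Normal approximation: (q−m)/√(m(1−m)/s) ≈ z_{0.2} = -0.842, so s ≈ 0.54·0.46·(-0.842)²/(0.49−0.54)² = 70.4.
At s = 70.4: P(θ<0.49) ≈ 0.200. Adjusting to match 0.2 gives s ≈ 70.21.
So α = 0.54·70.21 ≈ 37.91, β = 0.46·70.21 ≈ 32.30.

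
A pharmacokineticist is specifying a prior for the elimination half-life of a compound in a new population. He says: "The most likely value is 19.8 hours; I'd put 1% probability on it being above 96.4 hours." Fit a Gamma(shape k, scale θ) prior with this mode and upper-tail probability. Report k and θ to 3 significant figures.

Gamma(k,θ) with k>1 has mode (k−1)θ, so θ = 19.8/(k−1).
Need P(X < 96.4) = 0.99 with θ tied to k this way. Start at k = 2, θ = 19.8: P(X<96.4) ≈ 0.955.
Too low — raise k to concentrate. Iterating converges to k ≈ 2.58.
Then θ = 19.8/(2.58−1) ≈ 12.6.

k ≈ 2.58, θ ≈ 12.6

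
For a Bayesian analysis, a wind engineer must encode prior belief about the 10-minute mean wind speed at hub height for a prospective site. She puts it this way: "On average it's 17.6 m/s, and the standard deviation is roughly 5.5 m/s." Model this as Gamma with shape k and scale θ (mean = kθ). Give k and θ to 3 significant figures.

k ≈ 10.2, θ ≈ 1.72

For Gamma(k, scale θ): mean = kθ, variance = kθ², so CV = 1/√k.
CV = SD/mean = 5.5/17.6 = 0.3125, hence k = 1/CV² = 10.2.
Then θ = mean/k = 17.6/10.2 = 1.72.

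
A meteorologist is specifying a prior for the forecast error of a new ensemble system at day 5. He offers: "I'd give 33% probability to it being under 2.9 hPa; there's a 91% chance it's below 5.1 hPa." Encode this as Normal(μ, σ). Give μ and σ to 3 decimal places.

The p-quantile of Normal(μ,σ) is μ + z_p·σ, with z_{0.33} = -0.4399 and z_{0.91} = 1.341.
Eliminate σ: μ = (z₂·x₁ − z₁·x₂)/(z₂ − z₁) = (1.341·2.9 − (-0.4399)·5.1)/1.781 = 3.444.
Then σ = (x₂ − x₁)/(z₂ − z₁) = (5.1 − 2.9)/1.781 = 1.235.

μ = 3.444, σ = 1.235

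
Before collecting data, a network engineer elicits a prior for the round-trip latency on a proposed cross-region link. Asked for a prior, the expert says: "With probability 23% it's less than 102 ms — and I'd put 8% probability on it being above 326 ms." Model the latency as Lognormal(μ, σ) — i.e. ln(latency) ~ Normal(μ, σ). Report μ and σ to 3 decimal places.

μ ≈ 5.025, σ ≈ 0.542

If T ~ Lognormal(μ,σ) then ln T ~ Normal(μ,σ), so the p-quantile of ln T is μ + z_p·σ.
ln(102) = 4.625 and ln(326) = 5.787; z_{0.23} = -0.7388, z_{0.92} = 1.405.
σ = (5.787 − 4.625)/(1.405 − (-0.7388)) = 0.542.
μ = 4.625 − (-0.7388)·0.542 = 5.025.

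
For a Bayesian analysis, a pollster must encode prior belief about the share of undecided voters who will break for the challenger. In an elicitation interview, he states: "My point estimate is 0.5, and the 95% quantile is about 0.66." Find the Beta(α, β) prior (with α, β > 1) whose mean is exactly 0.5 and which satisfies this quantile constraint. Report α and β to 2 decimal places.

α ≈ 12.77, β ≈ 12.77

With mean 0.5 fixed, write α = 0.5s, β = 0.5s where s = α+β.
Need P(θ < 0.66) = 0.95 under Beta(0.5s, 0.5s). Normal approximation: (q−m)/√(m(1−m)/s) ≈ z_{0.95} = 1.64, so s ≈ 0.5·0.5·(1.64)²/(0.66−0.5)² = 26.4.
At s = 26.4: P(θ<0.66) ≈ 0.953. Adjusting to match 0.95 gives s ≈ 25.53.
So α = 0.5·25.53 ≈ 12.77, β = 0.5·25.53 ≈ 12.77.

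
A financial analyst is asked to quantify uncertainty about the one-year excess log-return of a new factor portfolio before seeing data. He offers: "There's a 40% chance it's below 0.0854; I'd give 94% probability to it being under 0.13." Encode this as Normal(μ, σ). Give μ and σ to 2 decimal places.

μ = 0.09, σ = 0.02

The p-quantile of Normal(μ,σ) is μ + z_p·σ, with z_{0.4} = -0.2533 and z_{0.94} = 1.555.
Eliminate σ: μ = (z₂·x₁ − z₁·x₂)/(z₂ − z₁) = (1.555·0.0854 − (-0.2533)·0.13)/1.808 = 0.09.
Then σ = (x₂ − x₁)/(z₂ − z₁) = (0.13 − 0.0854)/1.808 = 0.02.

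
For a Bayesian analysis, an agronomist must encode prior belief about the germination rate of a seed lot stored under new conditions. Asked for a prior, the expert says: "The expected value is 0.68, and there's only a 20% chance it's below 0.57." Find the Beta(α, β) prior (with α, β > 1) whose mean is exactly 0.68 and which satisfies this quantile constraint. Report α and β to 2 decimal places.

α ≈ 8.21, β ≈ 3.86

With mean 0.68 fixed, write α = 0.68s, β = 0.32s where s = α+β.
Need P(θ < 0.57) = 0.2 under Beta(0.68s, 0.32s). Normal approximation: (q−m)/√(m(1−m)/s) ≈ z_{0.2} = -0.842, so s ≈ 0.68·0.32·(-0.842)²/(0.57−0.68)² = 12.7.
At s = 12.7: P(θ<0.57) ≈ 0.195. Adjusting to match 0.2 gives s ≈ 12.08.
So α = 0.68·12.08 ≈ 8.21, β = 0.32·12.08 ≈ 3.86.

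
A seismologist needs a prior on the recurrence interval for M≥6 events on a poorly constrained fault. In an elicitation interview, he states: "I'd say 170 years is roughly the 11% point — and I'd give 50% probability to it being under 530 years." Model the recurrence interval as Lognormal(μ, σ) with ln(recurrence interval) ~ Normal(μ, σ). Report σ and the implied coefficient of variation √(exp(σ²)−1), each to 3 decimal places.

σ ≈ 0.927, CV ≈ 1.167

If T ~ Lognormal(μ,σ) then ln T ~ Normal(μ,σ), so the p-quantile of ln T is μ + z_p·σ.
ln(170) = 5.136 and ln(530) = 6.273; z_{0.11} = -1.227, z_{0.5} = 0.
σ = (6.273 − 5.136)/(0 − (-1.227)) = 0.927.
μ = 5.136 − (-1.227)·0.927 = 6.273.
CV = √(exp(σ²)−1) = √(exp(0.8595)−1) = 1.167.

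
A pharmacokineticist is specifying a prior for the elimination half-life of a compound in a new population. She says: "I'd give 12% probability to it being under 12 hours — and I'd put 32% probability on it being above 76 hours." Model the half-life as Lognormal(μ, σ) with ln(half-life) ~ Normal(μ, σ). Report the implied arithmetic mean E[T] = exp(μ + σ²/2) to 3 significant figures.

If T ~ Lognormal(μ,σ) then ln T ~ Normal(μ,σ), so the p-quantile of ln T is μ + z_p·σ.
ln(12) = 2.485 and ln(76) = 4.331; z_{0.12} = -1.175, z_{0.68} = 0.4677.
σ = (4.331 − 2.485)/(0.4677 − (-1.175)) = 1.124.
μ = 2.485 − (-1.175)·1.124 = 3.805.
E[T] = exp(μ + σ²/2) = exp(3.805 + 0.6313) = 84.5 hours.

E[T] ≈ 84.5 hours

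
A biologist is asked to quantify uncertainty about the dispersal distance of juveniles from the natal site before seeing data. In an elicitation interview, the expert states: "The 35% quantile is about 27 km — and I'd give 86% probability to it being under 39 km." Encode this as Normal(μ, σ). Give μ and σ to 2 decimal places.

The p-quantile of Normal(μ,σ) is μ + z_p·σ, with z_{0.35} = -0.3853 and z_{0.86} = 1.08.
Eliminate σ: μ = (z₂·x₁ − z₁·x₂)/(z₂ − z₁) = (1.08·27 − (-0.3853)·39)/1.466 = 30.15.
Then σ = (x₂ − x₁)/(z₂ − z₁) = (39 − 27)/1.466 = 8.19.

μ = 30.15, σ = 8.19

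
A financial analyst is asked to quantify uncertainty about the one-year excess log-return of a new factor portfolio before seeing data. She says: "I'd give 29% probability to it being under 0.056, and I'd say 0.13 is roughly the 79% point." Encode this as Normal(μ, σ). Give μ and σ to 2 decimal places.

For Normal(μ,σ), the p-quantile is μ + z_p·σ. Here z_{0.29} = -0.5534, z_{0.79} = 0.8064.
So 0.056 = μ − 0.5534σ and 0.13 = μ + 0.8064σ.
Subtracting: σ = (0.13 − 0.056)/(0.8064 − (-0.5534)) = 0.05.
Then μ = 0.056 − (-0.5534)·0.05 = 0.09.

μ = 0.09, σ = 0.05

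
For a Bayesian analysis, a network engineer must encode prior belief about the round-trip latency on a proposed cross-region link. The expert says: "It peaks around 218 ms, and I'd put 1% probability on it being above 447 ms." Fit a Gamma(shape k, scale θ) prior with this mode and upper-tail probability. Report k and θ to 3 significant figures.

k ≈ 10.5, θ ≈ 23

Gamma(k,θ) with k>1 has mode (k−1)θ, so θ = 218/(k−1).
Need P(X < 447) = 0.99 with θ tied to k this way. Start at k = 2, θ = 218: P(X<447) ≈ 0.607.
Too low — raise k to concentrate. Iterating converges to k ≈ 10.5.
Then θ = 218/(10.5−1) ≈ 23.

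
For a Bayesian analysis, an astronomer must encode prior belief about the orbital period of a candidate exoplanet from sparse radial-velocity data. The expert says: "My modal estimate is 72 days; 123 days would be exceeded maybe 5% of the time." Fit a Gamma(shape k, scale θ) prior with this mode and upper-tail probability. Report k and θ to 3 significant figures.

Gamma(k,θ) with k>1 has mode (k−1)θ, so θ = 72/(k−1).
Need P(X < 123) = 0.95 with θ tied to k this way. Start at k = 2, θ = 72: P(X<123) ≈ 0.509.
Too low — raise k to concentrate. Iterating converges to k ≈ 10.7.
Then θ = 72/(10.7−1) ≈ 7.4.

k ≈ 10.7, θ ≈ 7.4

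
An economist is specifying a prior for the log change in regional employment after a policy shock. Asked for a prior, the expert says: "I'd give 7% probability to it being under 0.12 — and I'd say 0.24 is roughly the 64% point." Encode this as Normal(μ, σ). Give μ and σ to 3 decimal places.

For Normal(μ,σ), the p-quantile is μ + z_p·σ. Here z_{0.07} = -1.476, z_{0.64} = 0.3585.
So 0.12 = μ − 1.476σ and 0.24 = μ + 0.3585σ.
Subtracting: σ = (0.24 − 0.12)/(0.3585 − (-1.476)) = 0.065.
Then μ = 0.12 − (-1.476)·0.065 = 0.217.

μ = 0.217, σ = 0.065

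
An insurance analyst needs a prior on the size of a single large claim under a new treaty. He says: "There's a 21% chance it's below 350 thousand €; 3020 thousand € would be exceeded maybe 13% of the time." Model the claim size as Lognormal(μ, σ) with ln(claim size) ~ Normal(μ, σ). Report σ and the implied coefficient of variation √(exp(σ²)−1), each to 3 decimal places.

If T ~ Lognormal(μ,σ) then ln T ~ Normal(μ,σ), so the p-quantile of ln T is μ + z_p·σ.
ln(350) = 5.858 and ln(3020) = 8.013; z_{0.21} = -0.8064, z_{0.87} = 1.126.
σ = (8.013 − 5.858)/(1.126 − (-0.8064)) = 1.115.
μ = 5.858 − (-0.8064)·1.115 = 6.757.
CV = √(exp(σ²)−1) = √(exp(1.2432)−1) = 1.571.

σ ≈ 1.115, CV ≈ 1.571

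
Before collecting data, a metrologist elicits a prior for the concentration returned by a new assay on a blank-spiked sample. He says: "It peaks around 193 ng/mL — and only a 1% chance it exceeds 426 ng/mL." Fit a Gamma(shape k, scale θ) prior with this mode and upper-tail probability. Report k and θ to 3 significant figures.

Gamma(k,θ) with k>1 has mode (k−1)θ, so θ = 193/(k−1).
Need P(X < 426) = 0.99 with θ tied to k this way. Start at k = 2, θ = 193: P(X<426) ≈ 0.647.
Too low — raise k to concentrate. Iterating converges to k ≈ 8.69.
Then θ = 193/(8.69−1) ≈ 25.1.

k ≈ 8.69, θ ≈ 25.1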